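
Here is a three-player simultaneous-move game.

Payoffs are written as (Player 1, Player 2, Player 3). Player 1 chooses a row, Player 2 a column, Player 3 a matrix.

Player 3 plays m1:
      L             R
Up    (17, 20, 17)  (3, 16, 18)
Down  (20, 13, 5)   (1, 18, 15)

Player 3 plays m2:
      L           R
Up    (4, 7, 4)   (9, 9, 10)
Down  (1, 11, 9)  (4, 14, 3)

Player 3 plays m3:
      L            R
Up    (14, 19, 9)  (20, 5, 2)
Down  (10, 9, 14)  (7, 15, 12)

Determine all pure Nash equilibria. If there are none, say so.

There is no pure-strategy Nash equilibrium.

Player 1 against (L, m1): payoffs 17, 20 → best response Down.
Player 1 against (L, m2): payoffs 4, 1 → best response Up.
Player 1 against (L, m3): payoffs 14, 10 → best response Up.
Player 1 against (R, m1): payoffs 3, 1 → best response Up.
Player 1 against (R, m2): payoffs 9, 4 → best response Up.
Player 1 against (R, m3): payoffs 20, 7 → best response Up.
Player 2 against (Up, m1): payoffs 20, 16 → best response L.
Player 2 against (Up, m2): payoffs 7, 9 → best response R.
Player 2 against (Up, m3): payoffs 19, 5 → best response L.
Player 2 against (Down, m1): payoffs 13, 18 → best response R.
Player 2 against (Down, m2): payoffs 11, 14 → best response R.
Player 2 against (Down, m3): payoffs 9, 15 → best response R.
Player 3 against (Up, L): payoffs 17, 4, 9 → best response m1.
Player 3 against (Up, R): payoffs 18, 10, 2 → best response m1.
Player 3 against (Down, L): payoffs 5, 9, 14 → best response m3.
Player 3 against (Down, R): payoffs 15, 3, 12 → best response m1.
No profile is a mutual best response for all players.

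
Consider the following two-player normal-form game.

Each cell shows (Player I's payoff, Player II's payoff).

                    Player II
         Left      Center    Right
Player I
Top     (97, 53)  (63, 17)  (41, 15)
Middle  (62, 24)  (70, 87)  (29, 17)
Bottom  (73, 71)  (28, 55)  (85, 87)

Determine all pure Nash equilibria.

Player I against Left: payoffs 97, 62, 73 → best response Top.
Player I against Center: payoffs 63, 70, 28 → best response Middle.
Player I against Right: payoffs 41, 29, 85 → best response Bottom.
Player II against Top: payoffs 53, 17, 15 → best response Left.
Player II against Middle: payoffs 24, 87, 17 → best response Center.
Player II against Bottom: payoffs 71, 55, 87 → best response Right.
Mutual best responses: (Top, Left); (Middle, Center); (Bottom, Right).

The pure Nash equilibria are (Top, Left); (Middle, Center); (Bottom, Right).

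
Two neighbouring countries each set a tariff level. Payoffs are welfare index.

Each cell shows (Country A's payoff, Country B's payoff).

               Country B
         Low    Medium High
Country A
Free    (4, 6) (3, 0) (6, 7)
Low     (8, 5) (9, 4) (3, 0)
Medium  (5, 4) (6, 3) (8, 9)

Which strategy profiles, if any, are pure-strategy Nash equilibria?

Country A against Low: payoffs 4, 8, 5 → best response Low.
Country A against Medium: payoffs 3, 9, 6 → best response Low.
Country A against High: payoffs 6, 3, 8 → best response Medium.
Country B against Free: payoffs 6, 0, 7 → best response High.
Country B against Low: payoffs 5, 4, 0 → best response Low.
Country B against Medium: payoffs 4, 3, 9 → best response High.
Mutual best responses: (Low, Low); (Medium, High).

(Low, Low), (Medium, High)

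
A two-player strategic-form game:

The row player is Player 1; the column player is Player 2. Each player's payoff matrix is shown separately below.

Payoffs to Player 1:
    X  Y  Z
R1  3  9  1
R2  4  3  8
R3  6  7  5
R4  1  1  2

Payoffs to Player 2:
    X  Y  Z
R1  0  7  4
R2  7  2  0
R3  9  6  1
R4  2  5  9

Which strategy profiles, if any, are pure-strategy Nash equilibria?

Pure-strategy Nash equilibria: (R1, Y), (R3, X)

Player 1 against X: payoffs 3, 4, 6, 1 → best response R3.
Player 1 against Y: payoffs 9, 3, 7, 1 → best response R1.
Player 1 against Z: payoffs 1, 8, 5, 2 → best response R2.
Player 2 against R1: payoffs 0, 7, 4 → best response Y.
Player 2 against R2: payoffs 7, 2, 0 → best response X.
Player 2 against R3: payoffs 9, 6, 1 → best response X.
Player 2 against R4: payoffs 2, 5, 9 → best response Z.
Mutual best responses: (R1, Y); (R3, X).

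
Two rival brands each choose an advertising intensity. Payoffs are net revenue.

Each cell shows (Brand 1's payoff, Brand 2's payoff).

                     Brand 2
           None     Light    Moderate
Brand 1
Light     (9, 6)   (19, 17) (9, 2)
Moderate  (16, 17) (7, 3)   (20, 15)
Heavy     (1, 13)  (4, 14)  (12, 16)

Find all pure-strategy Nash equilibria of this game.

Brand 1 against None: payoffs 9, 16, 1 → best response Moderate.
Brand 1 against Light: payoffs 19, 7, 4 → best response Light.
Brand 1 against Moderate: payoffs 9, 20, 12 → best response Moderate.
Brand 2 against Light: payoffs 6, 17, 2 → best response Light.
Brand 2 against Moderate: payoffs 17, 3, 15 → best response None.
Brand 2 against Heavy: payoffs 13, 14, 16 → best response Moderate.
Mutual best responses: (Light, Light); (Moderate, None).

Pure-strategy Nash equilibria: (Light, Light); (Moderate, None)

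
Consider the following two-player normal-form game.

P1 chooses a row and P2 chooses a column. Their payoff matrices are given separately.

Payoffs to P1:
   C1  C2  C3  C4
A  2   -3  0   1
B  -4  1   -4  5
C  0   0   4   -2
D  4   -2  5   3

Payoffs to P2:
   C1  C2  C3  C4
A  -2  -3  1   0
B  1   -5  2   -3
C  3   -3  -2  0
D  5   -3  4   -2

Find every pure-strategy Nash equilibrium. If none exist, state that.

(D, C1)

P1 against C1: payoffs 2, -4, 0, 4 → best response D.
P1 against C2: payoffs -3, 1, 0, -2 → best response B.
P1 against C3: payoffs 0, -4, 4, 5 → best response D.
P1 against C4: payoffs 1, 5, -2, 3 → best response B.
P2 against A: payoffs -2, -3, 1, 0 → best response C3.
P2 against B: payoffs 1, -5, 2, -3 → best response C3.
P2 against C: payoffs 3, -3, -2, 0 → best response C1.
P2 against D: payoffs 5, -3, 4, -2 → best response C1.
Mutual best responses: (D, C1).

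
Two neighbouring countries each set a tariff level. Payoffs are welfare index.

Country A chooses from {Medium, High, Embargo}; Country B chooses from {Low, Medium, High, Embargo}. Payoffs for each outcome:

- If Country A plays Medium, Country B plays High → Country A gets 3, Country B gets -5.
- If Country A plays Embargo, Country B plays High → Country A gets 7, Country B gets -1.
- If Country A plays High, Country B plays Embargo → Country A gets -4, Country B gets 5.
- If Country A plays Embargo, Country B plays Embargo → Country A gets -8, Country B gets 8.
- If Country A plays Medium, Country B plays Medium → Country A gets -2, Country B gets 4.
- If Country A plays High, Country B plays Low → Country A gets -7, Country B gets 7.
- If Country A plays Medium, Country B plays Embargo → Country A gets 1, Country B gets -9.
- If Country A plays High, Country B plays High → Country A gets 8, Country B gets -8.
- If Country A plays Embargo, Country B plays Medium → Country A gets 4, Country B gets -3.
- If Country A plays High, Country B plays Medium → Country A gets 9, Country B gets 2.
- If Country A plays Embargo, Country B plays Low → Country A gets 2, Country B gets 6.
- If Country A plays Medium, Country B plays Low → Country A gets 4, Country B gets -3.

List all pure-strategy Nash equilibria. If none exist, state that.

(Medium, Low): Country B can switch to Medium (-3 → 4). Not NE.
(Medium, Medium): Country A can switch to High (-2 → 9). Not NE.
(Medium, High): Country A can switch to High (3 → 8). Not NE.
(Medium, Embargo): Country B can switch to Low (-9 → -3). Not NE.
(High, Low): Country A can switch to Medium (-7 → 4). Not NE.
(High, Medium): Country B can switch to Low (2 → 7). Not NE.
(High, High): Country B can switch to Low (-8 → 7). Not NE.
(High, Embargo): Country A can switch to Medium (-4 → 1). Not NE.
(Embargo, Low): Country A can switch to Medium (2 → 4). Not NE.
(Embargo, Medium): Country A can switch to High (4 → 9). Not NE.
(The remaining 2 profiles each have a profitable deviation by the same check.)

This game has no pure Nash equilibrium.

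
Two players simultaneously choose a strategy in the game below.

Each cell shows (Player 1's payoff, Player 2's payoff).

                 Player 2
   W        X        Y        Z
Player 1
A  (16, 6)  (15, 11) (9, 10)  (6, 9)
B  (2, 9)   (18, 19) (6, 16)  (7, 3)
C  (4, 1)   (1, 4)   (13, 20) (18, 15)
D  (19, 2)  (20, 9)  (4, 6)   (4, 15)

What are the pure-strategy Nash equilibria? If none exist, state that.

(C, Y)

For each player, find the best response to each opponent profile; mutual best responses are the pure NE.
Player 1 against W: payoffs 16, 2, 4, 19 → best response D.
Player 1 against X: payoffs 15, 18, 1, 20 → best response D.
Player 1 against Y: payoffs 9, 6, 13, 4 → best response C.
Player 1 against Z: payoffs 6, 7, 18, 4 → best response C.
Player 2 against A: payoffs 6, 11, 10, 9 → best response X.
Player 2 against B: payoffs 9, 19, 16, 3 → best response X.
Player 2 against C: payoffs 1, 4, 20, 15 → best response Y.
Player 2 against D: payoffs 2, 9, 6, 15 → best response Z.
Mutual best responses: (C, Y).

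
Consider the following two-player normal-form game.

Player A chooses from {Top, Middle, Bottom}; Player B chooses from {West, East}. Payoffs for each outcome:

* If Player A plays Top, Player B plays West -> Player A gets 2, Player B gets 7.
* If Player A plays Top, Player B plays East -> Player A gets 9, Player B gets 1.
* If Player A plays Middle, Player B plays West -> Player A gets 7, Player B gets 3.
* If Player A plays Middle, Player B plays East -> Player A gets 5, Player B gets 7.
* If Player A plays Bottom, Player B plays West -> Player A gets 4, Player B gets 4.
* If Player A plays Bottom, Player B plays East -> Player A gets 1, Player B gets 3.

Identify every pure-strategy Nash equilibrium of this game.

none

Player A against West: payoffs 2, 7, 4 → best response Middle.
Player A against East: payoffs 9, 5, 1 → best response Top.
Player B against Top: payoffs 7, 1 → best response West.
Player B against Middle: payoffs 3, 7 → best response East.
Player B against Bottom: payoffs 4, 3 → best response West.
No profile is a mutual best response for all players.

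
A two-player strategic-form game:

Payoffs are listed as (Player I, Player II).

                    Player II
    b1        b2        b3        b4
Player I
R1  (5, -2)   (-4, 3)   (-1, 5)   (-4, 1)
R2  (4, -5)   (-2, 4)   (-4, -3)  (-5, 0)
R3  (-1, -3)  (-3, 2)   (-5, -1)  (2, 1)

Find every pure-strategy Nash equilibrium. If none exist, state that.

Mark each player's best response to every combination of opponents' strategies; a profile where every player is best-responding is a pure Nash equilibrium.
Player I against b1: payoffs 5, 4, -1 → best response R1.
Player I against b2: payoffs -4, -2, -3 → best response R2.
Player I against b3: payoffs -1, -4, -5 → best response R1.
Player I against b4: payoffs -4, -5, 2 → best response R3.
Player II against R1: payoffs -2, 3, 5, 1 → best response b3.
Player II against R2: payoffs -5, 4, -3, 0 → best response b2.
Player II against R3: payoffs -3, 2, -1, 1 → best response b2.
Mutual best responses: (R1, b3); (R2, b2).

Pure-strategy Nash equilibria: (R1, b3), (R2, b2)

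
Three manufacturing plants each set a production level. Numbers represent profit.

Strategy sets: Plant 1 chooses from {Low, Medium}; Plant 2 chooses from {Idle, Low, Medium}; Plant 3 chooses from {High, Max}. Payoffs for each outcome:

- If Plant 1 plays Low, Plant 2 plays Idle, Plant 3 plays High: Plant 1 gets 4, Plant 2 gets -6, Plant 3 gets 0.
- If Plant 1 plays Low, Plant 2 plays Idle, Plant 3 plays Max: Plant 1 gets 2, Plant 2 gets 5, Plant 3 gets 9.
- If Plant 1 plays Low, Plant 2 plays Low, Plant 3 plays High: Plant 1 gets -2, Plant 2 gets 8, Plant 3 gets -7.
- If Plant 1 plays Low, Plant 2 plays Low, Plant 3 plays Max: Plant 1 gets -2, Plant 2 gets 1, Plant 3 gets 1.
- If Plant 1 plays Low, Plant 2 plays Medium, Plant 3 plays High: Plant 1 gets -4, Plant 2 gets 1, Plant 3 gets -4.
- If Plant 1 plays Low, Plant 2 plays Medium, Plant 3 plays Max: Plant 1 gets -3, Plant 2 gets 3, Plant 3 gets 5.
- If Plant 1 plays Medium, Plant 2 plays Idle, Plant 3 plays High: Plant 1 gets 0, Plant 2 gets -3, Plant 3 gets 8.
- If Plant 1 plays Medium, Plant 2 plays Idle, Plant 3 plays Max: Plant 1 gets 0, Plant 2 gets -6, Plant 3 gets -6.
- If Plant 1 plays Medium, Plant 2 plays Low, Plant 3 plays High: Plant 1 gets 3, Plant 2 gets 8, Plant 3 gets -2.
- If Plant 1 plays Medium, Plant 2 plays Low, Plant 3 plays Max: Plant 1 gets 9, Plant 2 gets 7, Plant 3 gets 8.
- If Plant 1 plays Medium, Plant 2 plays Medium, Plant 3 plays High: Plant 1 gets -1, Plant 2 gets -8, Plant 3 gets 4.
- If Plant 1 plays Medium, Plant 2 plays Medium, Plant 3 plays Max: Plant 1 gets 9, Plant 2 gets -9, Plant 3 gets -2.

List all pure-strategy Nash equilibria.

Plant 1 against (Idle, High): payoffs 4, 0 → best response Low.
Plant 1 against (Idle, Max): payoffs 2, 0 → best response Low.
Plant 1 against (Low, High): payoffs -2, 3 → best response Medium.
Plant 1 against (Low, Max): payoffs -2, 9 → best response Medium.
Plant 1 against (Medium, High): payoffs -4, -1 → best response Medium.
Plant 1 against (Medium, Max): payoffs -3, 9 → best response Medium.
Plant 2 against (Low, High): payoffs -6, 8, 1 → best response Low.
Plant 2 against (Low, Max): payoffs 5, 1, 3 → best response Idle.
Plant 2 against (Medium, High): payoffs -3, 8, -8 → best response Low.
Plant 2 against (Medium, Max): payoffs -6, 7, -9 → best response Low.
Plant 3 against (Low, Idle): payoffs 0, 9 → best response Max.
Plant 3 against (Low, Low): payoffs -7, 1 → best response Max.
Plant 3 against (Low, Medium): payoffs -4, 5 → best response Max.
Plant 3 against (Medium, Idle): payoffs 8, -6 → best response High.
Plant 3 against (Medium, Low): payoffs -2, 8 → best response Max.
Plant 3 against (Medium, Medium): payoffs 4, -2 → best response High.
Mutual best responses: (Low, Idle, Max); (Medium, Low, Max).

The pure Nash equilibria are (Low, Idle, Max); (Medium, Low, Max).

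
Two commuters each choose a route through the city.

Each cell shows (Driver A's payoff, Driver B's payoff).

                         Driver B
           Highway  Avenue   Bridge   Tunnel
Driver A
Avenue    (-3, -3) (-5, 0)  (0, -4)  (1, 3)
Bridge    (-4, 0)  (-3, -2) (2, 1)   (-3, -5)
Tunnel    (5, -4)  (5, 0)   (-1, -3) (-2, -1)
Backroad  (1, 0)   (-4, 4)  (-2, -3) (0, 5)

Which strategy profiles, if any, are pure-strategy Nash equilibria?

(Avenue, Highway): Driver A can switch to Tunnel (-3 → 5). Not NE.
(Avenue, Avenue): Driver A can switch to Bridge (-5 → -3). Not NE.
(Avenue, Bridge): Driver A can switch to Bridge (0 → 2). Not NE.
(Avenue, Tunnel): Driver A gets 1, best alternative 0; Driver B gets 3, best alternative 0. No profitable deviation — NE.
(Bridge, Highway): Driver A can switch to Avenue (-4 → -3). Not NE.
(Bridge, Avenue): Driver A can switch to Tunnel (-3 → 5). Not NE.
(Bridge, Bridge): Driver A gets 2, best alternative 0; Driver B gets 1, best alternative 0. No profitable deviation — NE.
(Bridge, Tunnel): Driver A can switch to Avenue (-3 → 1). Not NE.
(Tunnel, Highway): Driver B can switch to Avenue (-4 → 0). Not NE.
(Tunnel, Avenue): Driver A gets 5, best alternative -3; Driver B gets 0, best alternative -1. No profitable deviation — NE.
(Tunnel, Bridge): Driver A can switch to Avenue (-1 → 0). Not NE.
(Tunnel, Tunnel): Driver A can switch to Avenue (-2 → 1). Not NE.
(Backroad, Highway): Driver A can switch to Tunnel (1 → 5). Not NE.
(Backroad, Avenue): Driver A can switch to Bridge (-4 → -3). Not NE.
(Backroad, Bridge): Driver A can switch to Avenue (-2 → 0). Not NE.
(The remaining 1 profile has a profitable deviation by the same check.)

The pure Nash equilibria are (Avenue, Tunnel); (Bridge, Bridge); (Tunnel, Avenue).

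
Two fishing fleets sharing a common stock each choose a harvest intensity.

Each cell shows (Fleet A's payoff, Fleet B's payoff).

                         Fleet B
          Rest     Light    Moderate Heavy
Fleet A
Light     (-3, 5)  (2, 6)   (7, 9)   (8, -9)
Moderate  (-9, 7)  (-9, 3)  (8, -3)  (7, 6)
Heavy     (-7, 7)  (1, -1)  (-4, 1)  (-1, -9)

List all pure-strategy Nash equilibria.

none

Fleet A against Rest: payoffs -3, -9, -7 → best response Light.
Fleet A against Light: payoffs 2, -9, 1 → best response Light.
Fleet A against Moderate: payoffs 7, 8, -4 → best response Moderate.
Fleet A against Heavy: payoffs 8, 7, -1 → best response Light.
Fleet B against Light: payoffs 5, 6, 9, -9 → best response Moderate.
Fleet B against Moderate: payoffs 7, 3, -3, 6 → best response Rest.
Fleet B against Heavy: payoffs 7, -1, 1, -9 → best response Rest.
No profile is a mutual best response for all players.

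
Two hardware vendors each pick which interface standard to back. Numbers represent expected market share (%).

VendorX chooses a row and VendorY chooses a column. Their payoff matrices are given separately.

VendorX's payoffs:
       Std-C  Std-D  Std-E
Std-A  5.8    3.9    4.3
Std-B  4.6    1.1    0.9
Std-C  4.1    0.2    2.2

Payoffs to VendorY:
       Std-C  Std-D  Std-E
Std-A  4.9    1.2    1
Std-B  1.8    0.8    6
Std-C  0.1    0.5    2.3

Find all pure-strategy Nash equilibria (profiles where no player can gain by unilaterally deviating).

Check each profile: it is a Nash equilibrium iff no player can strictly gain by switching unilaterally.
(Std-A, Std-C): VendorX gets 5.8, best alternative 4.6; VendorY gets 4.9, best alternative 1.2. No profitable deviation — NE.
(Std-A, Std-D): VendorY can switch to Std-C (1.2 → 4.9). Not NE.
(Std-A, Std-E): VendorY can switch to Std-C (1 → 4.9). Not NE.
(Std-B, Std-C): VendorX can switch to Std-A (4.6 → 5.8). Not NE.
(Std-B, Std-D): VendorX can switch to Std-A (1.1 → 3.9). Not NE.
(Std-B, Std-E): VendorX can switch to Std-A (0.9 → 4.3). Not NE.
(Std-C, Std-C): VendorX can switch to Std-A (4.1 → 5.8). Not NE.
(Std-C, Std-D): VendorX can switch to Std-A (0.2 → 3.9). Not NE.
(Std-C, Std-E): VendorX can switch to Std-A (2.2 → 4.3). Not NE.

The unique pure-strategy Nash equilibrium is (Std-A, Std-C).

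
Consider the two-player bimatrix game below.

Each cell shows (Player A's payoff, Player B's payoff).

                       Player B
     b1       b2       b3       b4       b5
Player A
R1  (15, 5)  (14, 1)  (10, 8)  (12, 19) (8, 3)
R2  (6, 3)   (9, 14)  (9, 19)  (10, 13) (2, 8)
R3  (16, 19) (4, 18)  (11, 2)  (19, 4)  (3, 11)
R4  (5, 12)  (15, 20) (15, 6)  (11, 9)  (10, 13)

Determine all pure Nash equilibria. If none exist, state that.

(R3, b1); (R4, b2)

For each player, find the best response to each opponent profile; mutual best responses are the pure NE.
Player A against b1: payoffs 15, 6, 16, 5 → best response R3.
Player A against b2: payoffs 14, 9, 4, 15 → best response R4.
Player A against b3: payoffs 10, 9, 11, 15 → best response R4.
Player A against b4: payoffs 12, 10, 19, 11 → best response R3.
Player A against b5: payoffs 8, 2, 3, 10 → best response R4.
Player B against R1: payoffs 5, 1, 8, 19, 3 → best response b4.
Player B against R2: payoffs 3, 14, 19, 13, 8 → best response b3.
Player B against R3: payoffs 19, 18, 2, 4, 11 → best response b1.
Player B against R4: payoffs 12, 20, 6, 9, 13 → best response b2.
Mutual best responses: (R3, b1); (R4, b2).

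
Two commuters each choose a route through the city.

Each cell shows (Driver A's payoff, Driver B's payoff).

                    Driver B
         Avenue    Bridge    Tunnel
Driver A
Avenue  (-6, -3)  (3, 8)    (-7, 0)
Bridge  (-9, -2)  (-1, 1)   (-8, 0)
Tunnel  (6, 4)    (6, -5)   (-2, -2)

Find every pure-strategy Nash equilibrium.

(Tunnel, Avenue)

(Avenue, Avenue): Driver A can switch to Tunnel (-6 → 6). Not NE.
(Avenue, Bridge): Driver A can switch to Tunnel (3 → 6). Not NE.
(Avenue, Tunnel): Driver A can switch to Tunnel (-7 → -2). Not NE.
(Bridge, Avenue): Driver A can switch to Avenue (-9 → -6). Not NE.
(Bridge, Bridge): Driver A can switch to Avenue (-1 → 3). Not NE.
(Bridge, Tunnel): Driver A can switch to Avenue (-8 → -7). Not NE.
(Tunnel, Avenue): Driver A gets 6, best alternative -6; Driver B gets 4, best alternative -2. No profitable deviation — NE.
(The remaining 2 profiles each have a profitable deviation by the same check.)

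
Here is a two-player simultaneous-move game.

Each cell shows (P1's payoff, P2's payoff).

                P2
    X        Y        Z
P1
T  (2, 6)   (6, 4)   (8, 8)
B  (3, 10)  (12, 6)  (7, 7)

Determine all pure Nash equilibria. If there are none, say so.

Pure-strategy Nash equilibria: (T, Z), (B, X)

Check each profile: it is a Nash equilibrium iff no player can strictly gain by switching unilaterally.
(T, X): P1 can switch to B (2 → 3). Not NE.
(T, Y): P1 can switch to B (6 → 12). Not NE.
(T, Z): P1 gets 8, best alternative 7; P2 gets 8, best alternative 6. No profitable deviation — NE.
(B, X): P1 gets 3, best alternative 2; P2 gets 10, best alternative 7. No profitable deviation — NE.
(B, Y): P2 can switch to X (6 → 10). Not NE.
(B, Z): P1 can switch to T (7 → 8). Not NE.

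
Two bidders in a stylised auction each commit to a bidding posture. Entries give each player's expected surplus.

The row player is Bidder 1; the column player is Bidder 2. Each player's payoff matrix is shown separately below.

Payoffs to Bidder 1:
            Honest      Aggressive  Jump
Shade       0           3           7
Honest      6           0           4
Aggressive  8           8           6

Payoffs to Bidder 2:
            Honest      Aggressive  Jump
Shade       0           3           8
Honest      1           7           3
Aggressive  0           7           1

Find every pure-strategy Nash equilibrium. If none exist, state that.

For each player, find the best response to each opponent profile; mutual best responses are the pure NE.
Bidder 1 against Honest: payoffs 0, 6, 8 → best response Aggressive.
Bidder 1 against Aggressive: payoffs 3, 0, 8 → best response Aggressive.
Bidder 1 against Jump: payoffs 7, 4, 6 → best response Shade.
Bidder 2 against Shade: payoffs 0, 3, 8 → best response Jump.
Bidder 2 against Honest: payoffs 1, 7, 3 → best response Aggressive.
Bidder 2 against Aggressive: payoffs 0, 7, 1 → best response Aggressive.
Mutual best responses: (Shade, Jump); (Aggressive, Aggressive).

The pure Nash equilibria are (Shade, Jump), (Aggressive, Aggressive).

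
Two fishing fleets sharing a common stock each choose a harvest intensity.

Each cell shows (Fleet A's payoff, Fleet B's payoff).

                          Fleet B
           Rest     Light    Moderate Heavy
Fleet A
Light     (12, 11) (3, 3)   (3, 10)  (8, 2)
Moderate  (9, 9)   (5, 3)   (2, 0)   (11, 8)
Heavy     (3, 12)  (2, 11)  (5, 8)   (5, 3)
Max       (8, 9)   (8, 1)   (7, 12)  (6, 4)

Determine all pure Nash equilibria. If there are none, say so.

The pure Nash equilibria are (Light, Rest) and (Max, Moderate).

(Light, Rest): Fleet A gets 12, best alternative 9; Fleet B gets 11, best alternative 10. No profitable deviation — NE.
(Light, Light): Fleet A can switch to Moderate (3 → 5). Not NE.
(Light, Moderate): Fleet A can switch to Heavy (3 → 5). Not NE.
(Light, Heavy): Fleet A can switch to Moderate (8 → 11). Not NE.
(Moderate, Rest): Fleet A can switch to Light (9 → 12). Not NE.
(Moderate, Light): Fleet A can switch to Max (5 → 8). Not NE.
(Moderate, Moderate): Fleet A can switch to Light (2 → 3). Not NE.
(Moderate, Heavy): Fleet B can switch to Rest (8 → 9). Not NE.
(Heavy, Rest): Fleet A can switch to Light (3 → 12). Not NE.
(Max, Moderate): Fleet A gets 7, best alternative 5; Fleet B gets 12, best alternative 9. No profitable deviation — NE.
(The remaining 6 profiles each have a profitable deviation by the same check.)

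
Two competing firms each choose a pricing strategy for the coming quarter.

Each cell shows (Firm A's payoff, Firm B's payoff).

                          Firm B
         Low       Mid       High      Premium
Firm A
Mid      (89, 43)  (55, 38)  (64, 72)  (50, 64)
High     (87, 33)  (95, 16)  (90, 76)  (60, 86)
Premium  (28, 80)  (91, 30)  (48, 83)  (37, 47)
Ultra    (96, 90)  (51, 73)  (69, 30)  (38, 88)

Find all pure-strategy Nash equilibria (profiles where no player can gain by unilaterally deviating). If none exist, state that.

(Mid, Low): Firm A can switch to Ultra (89 → 96). Not NE.
(Mid, Mid): Firm A can switch to High (55 → 95). Not NE.
(Mid, High): Firm A can switch to High (64 → 90). Not NE.
(Mid, Premium): Firm A can switch to High (50 → 60). Not NE.
(High, Low): Firm A can switch to Mid (87 → 89). Not NE.
(High, Mid): Firm B can switch to Low (16 → 33). Not NE.
(High, High): Firm B can switch to Premium (76 → 86). Not NE.
(High, Premium): Firm A gets 60, best alternative 50; Firm B gets 86, best alternative 76. No profitable deviation — NE.
(Premium, Low): Firm A can switch to Mid (28 → 89). Not NE.
(Ultra, Low): Firm A gets 96, best alternative 89; Firm B gets 90, best alternative 88. No profitable deviation — NE.
(The remaining 6 profiles each have a profitable deviation by the same check.)

(High, Premium), (Ultra, Low)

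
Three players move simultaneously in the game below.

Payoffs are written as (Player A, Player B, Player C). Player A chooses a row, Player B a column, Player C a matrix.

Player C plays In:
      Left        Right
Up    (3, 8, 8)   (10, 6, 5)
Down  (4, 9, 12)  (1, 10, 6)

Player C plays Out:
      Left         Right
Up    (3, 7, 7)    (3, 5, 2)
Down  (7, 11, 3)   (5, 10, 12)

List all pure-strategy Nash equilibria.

There is no pure-strategy Nash equilibrium.

Check each profile: it is a Nash equilibrium iff no player can strictly gain by switching unilaterally.
(Up, Left, In): Player A can switch to Down (3 → 4). Not NE.
(Up, Left, Out): Player A can switch to Down (3 → 7). Not NE.
(Up, Right, In): Player B can switch to Left (6 → 8). Not NE.
(Up, Right, Out): Player A can switch to Down (3 → 5). Not NE.
(Down, Left, In): Player B can switch to Right (9 → 10). Not NE.
(Down, Left, Out): Player C can switch to In (3 → 12). Not NE.
(Down, Right, In): Player A can switch to Up (1 → 10). Not NE.
(Down, Right, Out): Player B can switch to Left (10 → 11). Not NE.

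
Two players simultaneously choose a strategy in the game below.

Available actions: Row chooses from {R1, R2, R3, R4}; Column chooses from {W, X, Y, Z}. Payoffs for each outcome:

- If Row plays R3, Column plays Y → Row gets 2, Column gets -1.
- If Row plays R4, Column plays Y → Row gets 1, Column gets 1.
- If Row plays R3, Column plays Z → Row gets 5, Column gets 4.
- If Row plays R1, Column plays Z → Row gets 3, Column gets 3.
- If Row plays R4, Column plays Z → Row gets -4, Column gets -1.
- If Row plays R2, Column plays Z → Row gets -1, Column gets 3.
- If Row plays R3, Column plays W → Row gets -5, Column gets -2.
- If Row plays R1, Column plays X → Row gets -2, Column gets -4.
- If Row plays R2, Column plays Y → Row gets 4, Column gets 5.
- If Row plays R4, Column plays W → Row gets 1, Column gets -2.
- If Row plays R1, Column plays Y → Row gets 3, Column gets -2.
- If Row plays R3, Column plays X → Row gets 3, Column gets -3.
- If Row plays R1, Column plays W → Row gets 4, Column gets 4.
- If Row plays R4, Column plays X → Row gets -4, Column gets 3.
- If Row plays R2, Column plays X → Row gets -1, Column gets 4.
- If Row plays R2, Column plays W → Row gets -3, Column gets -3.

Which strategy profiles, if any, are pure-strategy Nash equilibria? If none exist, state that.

(R1, W): Row gets 4, best alternative 1; Column gets 4, best alternative 3. No profitable deviation — NE.
(R1, X): Row can switch to R2 (-2 → -1). Not NE.
(R1, Y): Row can switch to R2 (3 → 4). Not NE.
(R1, Z): Row can switch to R3 (3 → 5). Not NE.
(R2, W): Row can switch to R1 (-3 → 4). Not NE.
(R2, X): Row can switch to R3 (-1 → 3). Not NE.
(R2, Y): Row gets 4, best alternative 3; Column gets 5, best alternative 4. No profitable deviation — NE.
(R2, Z): Row can switch to R1 (-1 → 3). Not NE.
(R3, W): Row can switch to R1 (-5 → 4). Not NE.
(R3, X): Column can switch to W (-3 → -2). Not NE.
(R3, Y): Row can switch to R1 (2 → 3). Not NE.
(R3, Z): Row gets 5, best alternative 3; Column gets 4, best alternative -1. No profitable deviation — NE.
(R4, W): Row can switch to R1 (1 → 4). Not NE.
(R4, X): Row can switch to R1 (-4 → -2). Not NE.
(R4, Y): Row can switch to R1 (1 → 3). Not NE.
(The remaining 1 profile has a profitable deviation by the same check.)

Pure-strategy Nash equilibria: (R1, W), (R2, Y), (R3, Z)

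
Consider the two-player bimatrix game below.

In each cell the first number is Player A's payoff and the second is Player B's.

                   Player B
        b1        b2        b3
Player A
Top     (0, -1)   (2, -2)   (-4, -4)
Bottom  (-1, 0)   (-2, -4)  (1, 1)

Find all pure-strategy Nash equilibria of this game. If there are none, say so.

(Top, b1); (Bottom, b3)

Player A against b1: payoffs 0, -1 → best response Top.
Player A against b2: payoffs 2, -2 → best response Top.
Player A against b3: payoffs -4, 1 → best response Bottom.
Player B against Top: payoffs -1, -2, -4 → best response b1.
Player B against Bottom: payoffs 0, -4, 1 → best response b3.
Mutual best responses: (Top, b1); (Bottom, b3).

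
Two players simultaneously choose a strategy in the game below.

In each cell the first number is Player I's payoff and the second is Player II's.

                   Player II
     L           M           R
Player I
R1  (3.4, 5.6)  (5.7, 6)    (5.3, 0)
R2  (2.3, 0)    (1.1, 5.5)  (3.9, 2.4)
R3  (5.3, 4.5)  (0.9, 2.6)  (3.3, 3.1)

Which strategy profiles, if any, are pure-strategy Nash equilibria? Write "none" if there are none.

Player I against L: payoffs 3.4, 2.3, 5.3 → best response R3.
Player I against M: payoffs 5.7, 1.1, 0.9 → best response R1.
Player I against R: payoffs 5.3, 3.9, 3.3 → best response R1.
Player II against R1: payoffs 5.6, 6, 0 → best response M.
Player II against R2: payoffs 0, 5.5, 2.4 → best response M.
Player II against R3: payoffs 4.5, 2.6, 3.1 → best response L.
Mutual best responses: (R1, M); (R3, L).

The pure Nash equilibria are (R1, M); (R3, L).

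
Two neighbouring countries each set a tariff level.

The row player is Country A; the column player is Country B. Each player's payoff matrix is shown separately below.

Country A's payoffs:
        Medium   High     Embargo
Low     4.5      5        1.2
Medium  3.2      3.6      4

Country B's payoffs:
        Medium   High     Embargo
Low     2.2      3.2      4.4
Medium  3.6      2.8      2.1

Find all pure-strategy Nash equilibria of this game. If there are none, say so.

There is no pure-strategy Nash equilibrium.

Country A against Medium: payoffs 4.5, 3.2 → best response Low.
Country A against High: payoffs 5, 3.6 → best response Low.
Country A against Embargo: payoffs 1.2, 4 → best response Medium.
Country B against Low: payoffs 2.2, 3.2, 4.4 → best response Embargo.
Country B against Medium: payoffs 3.6, 2.8, 2.1 → best response Medium.
No profile is a mutual best response for all players.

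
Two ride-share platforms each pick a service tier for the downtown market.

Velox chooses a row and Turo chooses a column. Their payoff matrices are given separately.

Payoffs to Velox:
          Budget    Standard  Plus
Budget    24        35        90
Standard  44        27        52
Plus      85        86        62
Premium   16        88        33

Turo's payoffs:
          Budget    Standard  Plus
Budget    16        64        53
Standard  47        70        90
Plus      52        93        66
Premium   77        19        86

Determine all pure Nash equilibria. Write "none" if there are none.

none

Velox against Budget: payoffs 24, 44, 85, 16 → best response Plus.
Velox against Standard: payoffs 35, 27, 86, 88 → best response Premium.
Velox against Plus: payoffs 90, 52, 62, 33 → best response Budget.
Turo against Budget: payoffs 16, 64, 53 → best response Standard.
Turo against Standard: payoffs 47, 70, 90 → best response Plus.
Turo against Plus: payoffs 52, 93, 66 → best response Standard.
Turo against Premium: payoffs 77, 19, 86 → best response Plus.
No profile is a mutual best response for all players.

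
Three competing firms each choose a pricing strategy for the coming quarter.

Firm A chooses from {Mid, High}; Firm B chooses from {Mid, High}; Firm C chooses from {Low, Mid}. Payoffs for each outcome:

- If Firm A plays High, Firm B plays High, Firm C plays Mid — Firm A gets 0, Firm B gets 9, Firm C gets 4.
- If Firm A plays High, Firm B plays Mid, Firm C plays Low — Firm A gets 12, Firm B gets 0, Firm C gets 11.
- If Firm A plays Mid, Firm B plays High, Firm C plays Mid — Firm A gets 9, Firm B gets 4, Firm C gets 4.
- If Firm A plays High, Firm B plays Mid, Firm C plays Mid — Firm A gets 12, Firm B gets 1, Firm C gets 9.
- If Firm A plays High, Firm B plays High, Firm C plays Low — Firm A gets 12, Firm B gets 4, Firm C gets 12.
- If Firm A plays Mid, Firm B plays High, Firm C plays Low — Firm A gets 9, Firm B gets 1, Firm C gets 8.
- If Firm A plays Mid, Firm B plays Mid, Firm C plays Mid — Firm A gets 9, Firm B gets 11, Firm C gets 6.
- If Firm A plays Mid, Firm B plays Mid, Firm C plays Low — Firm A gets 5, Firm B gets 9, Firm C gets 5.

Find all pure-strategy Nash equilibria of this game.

(High, High, Low)

Mark each player's best response to every combination of opponents' strategies; a profile where every player is best-responding is a pure Nash equilibrium.
Firm A against (Mid, Low): payoffs 5, 12 → best response High.
Firm A against (Mid, Mid): payoffs 9, 12 → best response High.
Firm A against (High, Low): payoffs 9, 12 → best response High.
Firm A against (High, Mid): payoffs 9, 0 → best response Mid.
Firm B against (Mid, Low): payoffs 9, 1 → best response Mid.
Firm B against (Mid, Mid): payoffs 11, 4 → best response Mid.
Firm B against (High, Low): payoffs 0, 4 → best response High.
Firm B against (High, Mid): payoffs 1, 9 → best response High.
Firm C against (Mid, Mid): payoffs 5, 6 → best response Mid.
Firm C against (Mid, High): payoffs 8, 4 → best response Low.
Firm C against (High, Mid): payoffs 11, 9 → best response Low.
Firm C against (High, High): payoffs 12, 4 → best response Low.
Mutual best responses: (High, High, Low).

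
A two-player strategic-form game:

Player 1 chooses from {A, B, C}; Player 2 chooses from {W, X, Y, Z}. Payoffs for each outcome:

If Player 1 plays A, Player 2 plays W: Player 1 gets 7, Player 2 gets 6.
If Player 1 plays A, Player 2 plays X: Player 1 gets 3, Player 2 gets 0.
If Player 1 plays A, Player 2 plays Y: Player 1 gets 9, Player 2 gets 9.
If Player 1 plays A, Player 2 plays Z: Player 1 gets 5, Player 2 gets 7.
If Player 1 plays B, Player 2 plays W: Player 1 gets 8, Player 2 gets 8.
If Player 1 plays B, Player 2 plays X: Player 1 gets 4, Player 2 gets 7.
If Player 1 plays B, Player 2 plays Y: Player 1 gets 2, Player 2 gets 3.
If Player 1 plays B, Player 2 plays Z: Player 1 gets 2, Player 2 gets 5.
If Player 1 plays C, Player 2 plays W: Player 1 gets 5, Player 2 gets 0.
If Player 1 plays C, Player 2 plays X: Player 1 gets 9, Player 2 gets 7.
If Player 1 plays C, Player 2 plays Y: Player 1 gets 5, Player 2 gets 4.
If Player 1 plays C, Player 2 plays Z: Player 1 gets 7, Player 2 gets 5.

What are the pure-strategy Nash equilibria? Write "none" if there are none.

Player 1 against W: payoffs 7, 8, 5 → best response B.
Player 1 against X: payoffs 3, 4, 9 → best response C.
Player 1 against Y: payoffs 9, 2, 5 → best response A.
Player 1 against Z: payoffs 5, 2, 7 → best response C.
Player 2 against A: payoffs 6, 0, 9, 7 → best response Y.
Player 2 against B: payoffs 8, 7, 3, 5 → best response W.
Player 2 against C: payoffs 0, 7, 4, 5 → best response X.
Mutual best responses: (A, Y); (B, W); (C, X).

Pure-strategy Nash equilibria: (A, Y) and (B, W) and (C, X)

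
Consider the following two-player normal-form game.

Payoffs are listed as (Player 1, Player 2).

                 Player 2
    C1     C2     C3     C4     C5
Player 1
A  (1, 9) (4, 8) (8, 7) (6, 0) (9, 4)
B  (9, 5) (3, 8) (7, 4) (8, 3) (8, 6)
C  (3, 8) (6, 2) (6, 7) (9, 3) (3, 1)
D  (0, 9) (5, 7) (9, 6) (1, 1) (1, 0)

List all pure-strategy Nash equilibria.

This game has no pure Nash equilibrium.

Player 1 against C1: payoffs 1, 9, 3, 0 → best response B.
Player 1 against C2: payoffs 4, 3, 6, 5 → best response C.
Player 1 against C3: payoffs 8, 7, 6, 9 → best response D.
Player 1 against C4: payoffs 6, 8, 9, 1 → best response C.
Player 1 against C5: payoffs 9, 8, 3, 1 → best response A.
Player 2 against A: payoffs 9, 8, 7, 0, 4 → best response C1.
Player 2 against B: payoffs 5, 8, 4, 3, 6 → best response C2.
Player 2 against C: payoffs 8, 2, 7, 3, 1 → best response C1.
Player 2 against D: payoffs 9, 7, 6, 1, 0 → best response C1.
No profile is a mutual best response for all players.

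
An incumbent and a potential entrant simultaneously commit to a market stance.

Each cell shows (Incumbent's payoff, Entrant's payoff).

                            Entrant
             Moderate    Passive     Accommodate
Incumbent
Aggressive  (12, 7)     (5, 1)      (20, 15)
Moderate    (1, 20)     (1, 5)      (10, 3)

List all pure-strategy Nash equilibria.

Pure NE: (Aggressive, Accommodate)

Mark each player's best response to every combination of opponents' strategies; a profile where every player is best-responding is a pure Nash equilibrium.
Incumbent against Moderate: payoffs 12, 1 → best response Aggressive.
Incumbent against Passive: payoffs 5, 1 → best response Aggressive.
Incumbent against Accommodate: payoffs 20, 10 → best response Aggressive.
Entrant against Aggressive: payoffs 7, 1, 15 → best response Accommodate.
Entrant against Moderate: payoffs 20, 5, 3 → best response Moderate.
Mutual best responses: (Aggressive, Accommodate).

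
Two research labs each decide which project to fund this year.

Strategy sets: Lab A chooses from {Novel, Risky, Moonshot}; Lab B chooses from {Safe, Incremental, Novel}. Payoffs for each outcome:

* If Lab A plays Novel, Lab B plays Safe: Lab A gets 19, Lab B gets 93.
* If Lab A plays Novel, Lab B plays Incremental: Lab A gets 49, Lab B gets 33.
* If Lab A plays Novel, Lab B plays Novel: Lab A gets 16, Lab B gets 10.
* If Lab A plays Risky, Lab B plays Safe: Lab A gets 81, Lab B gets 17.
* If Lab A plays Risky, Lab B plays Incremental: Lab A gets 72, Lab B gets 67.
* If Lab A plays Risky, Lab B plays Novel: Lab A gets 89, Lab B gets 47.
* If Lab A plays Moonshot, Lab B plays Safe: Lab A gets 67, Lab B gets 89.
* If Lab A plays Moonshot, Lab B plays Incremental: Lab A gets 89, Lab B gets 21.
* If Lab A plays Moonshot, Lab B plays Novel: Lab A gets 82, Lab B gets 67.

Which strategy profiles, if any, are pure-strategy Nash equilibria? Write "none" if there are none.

For each strategy profile, look for a profitable unilateral deviation.
(Novel, Safe): Lab A can switch to Risky (19 → 81). Not NE.
(Novel, Incremental): Lab A can switch to Risky (49 → 72). Not NE.
(Novel, Novel): Lab A can switch to Risky (16 → 89). Not NE.
(Risky, Safe): Lab B can switch to Incremental (17 → 67). Not NE.
(Risky, Incremental): Lab A can switch to Moonshot (72 → 89). Not NE.
(Risky, Novel): Lab B can switch to Incremental (47 → 67). Not NE.
(The remaining 3 profiles each have a profitable deviation by the same check.)

This game has no pure Nash equilibrium.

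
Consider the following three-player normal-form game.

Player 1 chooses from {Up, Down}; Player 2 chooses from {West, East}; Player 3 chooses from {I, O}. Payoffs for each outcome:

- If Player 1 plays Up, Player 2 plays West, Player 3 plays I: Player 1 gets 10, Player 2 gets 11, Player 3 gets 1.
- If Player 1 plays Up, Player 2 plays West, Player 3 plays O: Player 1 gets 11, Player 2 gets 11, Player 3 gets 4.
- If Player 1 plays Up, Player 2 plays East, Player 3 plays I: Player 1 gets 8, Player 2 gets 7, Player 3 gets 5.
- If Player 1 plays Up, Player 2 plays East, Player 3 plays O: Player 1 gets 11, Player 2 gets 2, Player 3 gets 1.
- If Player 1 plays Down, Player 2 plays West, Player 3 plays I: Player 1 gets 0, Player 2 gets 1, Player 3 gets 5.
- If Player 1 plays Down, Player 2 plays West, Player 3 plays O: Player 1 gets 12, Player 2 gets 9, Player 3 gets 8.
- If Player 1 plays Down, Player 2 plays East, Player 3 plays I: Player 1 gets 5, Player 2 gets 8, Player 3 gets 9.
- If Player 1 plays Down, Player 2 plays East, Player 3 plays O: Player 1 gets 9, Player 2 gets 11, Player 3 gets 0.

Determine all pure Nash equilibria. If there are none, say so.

(Up, West, I): Player 3 can switch to O (1 → 4). Not NE.
(Up, West, O): Player 1 can switch to Down (11 → 12). Not NE.
(Up, East, I): Player 2 can switch to West (7 → 11). Not NE.
(Up, East, O): Player 2 can switch to West (2 → 11). Not NE.
(Down, West, I): Player 1 can switch to Up (0 → 10). Not NE.
(Down, West, O): Player 2 can switch to East (9 → 11). Not NE.
(Down, East, I): Player 1 can switch to Up (5 → 8). Not NE.
(Down, East, O): Player 1 can switch to Up (9 → 11). Not NE.

No pure-strategy Nash equilibrium.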